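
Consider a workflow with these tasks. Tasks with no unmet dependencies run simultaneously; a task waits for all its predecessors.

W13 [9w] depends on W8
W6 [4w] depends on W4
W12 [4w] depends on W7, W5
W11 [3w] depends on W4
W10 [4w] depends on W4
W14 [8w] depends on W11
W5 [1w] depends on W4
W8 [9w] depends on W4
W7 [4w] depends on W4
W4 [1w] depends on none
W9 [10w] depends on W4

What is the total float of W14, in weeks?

Critical path: W4→W8→W13 = 1+9+9 = 19, so the finish is 19 weeks.
Longest path through W14: 12 weeks (earliest finish 12, latest finish 19).
Slack of W14 = 11 − 4 = 7 weeks.

7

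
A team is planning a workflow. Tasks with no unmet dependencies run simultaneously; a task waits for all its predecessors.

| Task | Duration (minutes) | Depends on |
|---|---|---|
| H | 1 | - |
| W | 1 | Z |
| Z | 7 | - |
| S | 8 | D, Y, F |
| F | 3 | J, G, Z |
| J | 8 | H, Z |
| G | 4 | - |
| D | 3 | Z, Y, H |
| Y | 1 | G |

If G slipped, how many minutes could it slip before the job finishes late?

The longest chain is Z→J→F→S = 7+8+3+8 = 26; overall finish 26 minutes.
G finishes as early as 4 and must finish by 14.
Slack of G = 10 − 0 = 10 minutes.

10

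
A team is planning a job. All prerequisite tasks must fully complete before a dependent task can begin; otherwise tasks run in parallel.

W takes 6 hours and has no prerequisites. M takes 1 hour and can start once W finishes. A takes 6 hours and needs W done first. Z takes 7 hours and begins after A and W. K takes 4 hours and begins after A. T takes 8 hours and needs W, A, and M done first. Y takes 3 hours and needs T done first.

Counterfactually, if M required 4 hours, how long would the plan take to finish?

23

As given, the longest chain is W→A→T→Y = 6+6+8+3 = 23, so the finish is 23 hours.
M has 5 hours of float (longest path through it is 18).
The critical path is still W→A→T→Y; finish is now 23 hours.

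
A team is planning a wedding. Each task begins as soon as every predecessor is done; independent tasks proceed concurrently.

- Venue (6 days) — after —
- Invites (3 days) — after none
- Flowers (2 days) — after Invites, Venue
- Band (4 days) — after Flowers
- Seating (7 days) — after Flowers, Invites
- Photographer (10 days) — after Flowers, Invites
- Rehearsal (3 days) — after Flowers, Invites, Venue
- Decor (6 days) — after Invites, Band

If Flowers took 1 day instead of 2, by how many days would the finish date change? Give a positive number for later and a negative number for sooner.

Actual critical path: Venue→Flowers→Band→Decor = 6+2+4+6 = 18 ⇒ 18 days.
Since Flowers is critical, the -1 change carries straight to that chain (now 17 days).
That remains the longest chain; total 17 days.
Change in finish: 17 − 18 = -1 days.

-1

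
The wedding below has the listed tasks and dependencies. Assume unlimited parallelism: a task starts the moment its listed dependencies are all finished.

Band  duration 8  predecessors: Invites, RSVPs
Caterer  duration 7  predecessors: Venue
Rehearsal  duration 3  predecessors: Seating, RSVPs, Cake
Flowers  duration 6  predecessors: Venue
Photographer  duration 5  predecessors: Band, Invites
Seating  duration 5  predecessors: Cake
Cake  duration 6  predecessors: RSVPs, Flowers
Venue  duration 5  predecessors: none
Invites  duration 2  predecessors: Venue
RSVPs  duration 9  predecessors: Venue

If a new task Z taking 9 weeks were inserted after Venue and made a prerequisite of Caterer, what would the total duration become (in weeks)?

Originally the project takes 28 weeks.
With Z inserted, Caterer now waits for max(Venue, Z).
New critical path: Venue→RSVPs→Cake→Seating→Rehearsal = 5+9+6+5+3 = 28 ⇒ 28 weeks.

28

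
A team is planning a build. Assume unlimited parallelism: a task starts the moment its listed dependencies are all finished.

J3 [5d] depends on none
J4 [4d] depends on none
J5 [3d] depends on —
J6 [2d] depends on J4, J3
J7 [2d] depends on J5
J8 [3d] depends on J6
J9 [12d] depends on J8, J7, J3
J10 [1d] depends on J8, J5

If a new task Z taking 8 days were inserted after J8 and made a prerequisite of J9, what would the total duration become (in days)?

Originally the plan takes 22 days.
With Z inserted, J9 now waits for max(J8, J7, J3, Z).
New critical path: J3→J6→J8→Z→J9 = 5+2+3+8+12 = 30 ⇒ 30 days.

30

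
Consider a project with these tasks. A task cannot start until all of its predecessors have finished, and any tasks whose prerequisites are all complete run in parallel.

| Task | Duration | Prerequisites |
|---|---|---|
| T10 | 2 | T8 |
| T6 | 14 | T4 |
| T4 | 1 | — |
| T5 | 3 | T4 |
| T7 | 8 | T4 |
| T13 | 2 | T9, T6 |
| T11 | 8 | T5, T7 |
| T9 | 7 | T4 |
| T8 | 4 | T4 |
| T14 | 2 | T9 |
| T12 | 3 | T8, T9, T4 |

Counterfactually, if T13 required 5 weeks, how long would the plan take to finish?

The binding path is T4→T6→T13 = 1+14+2 = 17; finish at 17 weeks.
Since T13 is critical, the +3 change carries straight to that chain (now 20 weeks).
The critical path is still T4→T6→T13; finish is now 20 weeks.

20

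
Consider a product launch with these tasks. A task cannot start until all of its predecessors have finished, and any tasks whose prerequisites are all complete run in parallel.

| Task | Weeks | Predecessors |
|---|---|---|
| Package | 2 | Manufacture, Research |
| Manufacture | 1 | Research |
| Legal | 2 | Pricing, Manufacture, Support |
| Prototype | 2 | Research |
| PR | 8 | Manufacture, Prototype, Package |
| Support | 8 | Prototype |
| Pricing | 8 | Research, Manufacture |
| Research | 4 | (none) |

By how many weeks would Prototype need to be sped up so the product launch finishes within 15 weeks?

Current finish: 16 weeks; target: 15.
Prototype is on every critical path, so each week cut from Prototype cuts the finish by one (this holds down to a finish of 15).
Need 16 − 15 = 1 week off Prototype → Prototype becomes 1 week, finish becomes 15.

1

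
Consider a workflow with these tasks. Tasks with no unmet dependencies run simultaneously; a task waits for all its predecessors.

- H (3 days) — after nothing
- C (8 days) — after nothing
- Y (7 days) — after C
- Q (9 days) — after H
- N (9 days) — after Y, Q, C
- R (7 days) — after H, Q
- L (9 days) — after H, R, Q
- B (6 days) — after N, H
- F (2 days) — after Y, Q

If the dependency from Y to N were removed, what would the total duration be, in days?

28

Before: longest chain C→Y→N→B = 8+7+9+6 = 30, finish 30.
Without Y→N, N's earliest start moves from 15 to 12.
The longest chain is now H→Q→R→L = 3+9+7+9 = 28, so the project takes 28 days.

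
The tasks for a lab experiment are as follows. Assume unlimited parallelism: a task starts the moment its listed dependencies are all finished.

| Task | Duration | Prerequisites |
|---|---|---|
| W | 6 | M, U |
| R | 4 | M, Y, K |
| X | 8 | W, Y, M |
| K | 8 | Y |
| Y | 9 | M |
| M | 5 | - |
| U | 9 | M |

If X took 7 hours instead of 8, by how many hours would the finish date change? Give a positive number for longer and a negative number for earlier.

-1

The binding path is M→U→W→X = 5+9+6+8 = 28; finish at 28 hours.
X is on the critical path; changing it to 7 makes that path 27 hours.
No other chain overtakes it, so the finish is 27 hours.
Change in finish: 27 − 28 = -1 hours.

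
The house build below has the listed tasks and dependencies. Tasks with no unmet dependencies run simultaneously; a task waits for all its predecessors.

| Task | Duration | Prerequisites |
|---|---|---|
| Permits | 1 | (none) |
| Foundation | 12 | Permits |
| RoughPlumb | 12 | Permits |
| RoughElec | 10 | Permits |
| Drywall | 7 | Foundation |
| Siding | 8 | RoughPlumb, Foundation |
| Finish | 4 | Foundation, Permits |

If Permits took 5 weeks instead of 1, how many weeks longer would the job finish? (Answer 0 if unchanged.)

4

Baseline: Permits→Foundation→Siding = 1+12+8 = 21 → 21 weeks.
Since Permits is critical, the +4 change carries straight to that chain (now 25 weeks).
No other chain overtakes it, so the finish is 25 weeks.
Change in finish: 25 − 21 = +4 weeks.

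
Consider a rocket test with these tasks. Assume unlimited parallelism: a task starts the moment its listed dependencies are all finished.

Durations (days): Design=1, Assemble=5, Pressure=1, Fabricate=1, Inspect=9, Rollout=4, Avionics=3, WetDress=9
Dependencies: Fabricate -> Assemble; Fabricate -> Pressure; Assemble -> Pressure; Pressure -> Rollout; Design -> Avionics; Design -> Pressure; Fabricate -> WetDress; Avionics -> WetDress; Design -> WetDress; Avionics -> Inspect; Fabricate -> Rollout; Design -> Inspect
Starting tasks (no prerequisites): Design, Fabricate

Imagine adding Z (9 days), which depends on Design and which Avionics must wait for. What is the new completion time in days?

Originally the plan takes 13 days.
With Z inserted, Avionics now waits for max(Design, Z).
New critical path: Design→Z→Avionics→WetDress = 1+9+3+9 = 22 ⇒ 22 days.

22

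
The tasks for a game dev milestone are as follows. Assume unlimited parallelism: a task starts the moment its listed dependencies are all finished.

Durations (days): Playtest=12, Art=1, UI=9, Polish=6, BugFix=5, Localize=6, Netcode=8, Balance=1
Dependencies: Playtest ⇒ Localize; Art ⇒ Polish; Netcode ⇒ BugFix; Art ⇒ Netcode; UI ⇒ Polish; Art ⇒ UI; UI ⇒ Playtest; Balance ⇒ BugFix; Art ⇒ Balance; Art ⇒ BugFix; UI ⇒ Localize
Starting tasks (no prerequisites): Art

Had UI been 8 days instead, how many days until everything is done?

Actual critical path: Art→UI→Playtest→Localize = 1+9+12+6 = 28 ⇒ 28 days.
UI lies on that path, so at 8 days the path becomes 27 days.
That remains the longest chain; total 27 days.

27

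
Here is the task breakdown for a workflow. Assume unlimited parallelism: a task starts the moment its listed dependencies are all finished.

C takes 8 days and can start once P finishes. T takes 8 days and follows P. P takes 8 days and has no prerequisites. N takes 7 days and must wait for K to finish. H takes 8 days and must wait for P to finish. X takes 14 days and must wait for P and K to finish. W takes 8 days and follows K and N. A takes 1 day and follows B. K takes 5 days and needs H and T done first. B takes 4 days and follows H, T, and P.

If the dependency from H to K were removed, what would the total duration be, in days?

36

Before: longest chain P→H→K→N→W = 8+8+5+7+8 = 36, finish 36.
Dropping H→K doesn't change K's earliest start (16); another predecessor still binds.
New critical path: P→T→K→N→W = 8+8+5+7+8 = 36 ⇒ 36 days.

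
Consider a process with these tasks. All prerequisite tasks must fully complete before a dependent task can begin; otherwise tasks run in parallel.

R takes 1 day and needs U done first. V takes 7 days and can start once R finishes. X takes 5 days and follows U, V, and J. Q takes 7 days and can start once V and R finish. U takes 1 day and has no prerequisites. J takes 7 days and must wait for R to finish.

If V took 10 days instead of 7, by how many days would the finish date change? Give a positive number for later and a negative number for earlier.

As given, the longest chain is U→R→V→Q = 1+1+7+7 = 16, so the finish is 16 days.
V lies on that path, so at 10 days the path becomes 19 days.
The critical path is still U→R→V→Q; finish is now 19 days.
Change in finish: 19 − 16 = +3 days.

3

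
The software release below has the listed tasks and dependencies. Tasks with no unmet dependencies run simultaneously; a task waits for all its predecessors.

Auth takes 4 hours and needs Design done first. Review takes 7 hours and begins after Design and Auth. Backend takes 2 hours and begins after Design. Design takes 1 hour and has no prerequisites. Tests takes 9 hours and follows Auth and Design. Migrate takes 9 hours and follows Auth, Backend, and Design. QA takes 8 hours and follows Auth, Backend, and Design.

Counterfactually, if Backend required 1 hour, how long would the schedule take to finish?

Critical path before the change: Design→Auth→Tests = 1+4+9 = 14 giving 14 hours.
Backend is off the critical path — its longest chain is 12 hours, giving 2 of slack.
That remains the longest chain; total 14 hours.

14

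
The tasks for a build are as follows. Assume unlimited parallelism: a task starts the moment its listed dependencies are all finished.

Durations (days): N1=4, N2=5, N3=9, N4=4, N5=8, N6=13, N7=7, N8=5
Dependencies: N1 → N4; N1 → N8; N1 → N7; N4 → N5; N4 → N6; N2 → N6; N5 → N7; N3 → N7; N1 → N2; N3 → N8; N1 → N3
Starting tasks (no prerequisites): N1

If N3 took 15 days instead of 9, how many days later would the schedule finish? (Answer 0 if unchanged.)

As given, the longest chain is N1→N4→N5→N7 = 4+4+8+7 = 23, so the finish is 23 days.
N3 is off the critical path — its longest chain is 20 days, giving 3 of slack.
Now N1→N3→N7 = 4+15+7 = 26 is longest, so the finish becomes 26 days.
Change in finish: 26 − 23 = +3 days.

3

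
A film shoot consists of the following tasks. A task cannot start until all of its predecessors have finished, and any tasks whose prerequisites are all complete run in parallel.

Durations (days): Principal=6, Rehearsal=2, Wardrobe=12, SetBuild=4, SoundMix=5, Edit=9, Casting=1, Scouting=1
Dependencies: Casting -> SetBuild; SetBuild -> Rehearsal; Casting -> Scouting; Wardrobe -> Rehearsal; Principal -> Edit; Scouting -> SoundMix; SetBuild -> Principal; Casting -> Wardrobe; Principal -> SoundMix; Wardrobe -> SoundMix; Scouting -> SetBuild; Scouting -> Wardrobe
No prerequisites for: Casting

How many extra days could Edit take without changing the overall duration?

The longest chain is Casting→Scouting→SetBuild→Principal→Edit = 1+1+4+6+9 = 21; overall finish 21 days.
Edit finishes as early as 21 and must finish by 21.
Float = 21 − 21 = 0.

0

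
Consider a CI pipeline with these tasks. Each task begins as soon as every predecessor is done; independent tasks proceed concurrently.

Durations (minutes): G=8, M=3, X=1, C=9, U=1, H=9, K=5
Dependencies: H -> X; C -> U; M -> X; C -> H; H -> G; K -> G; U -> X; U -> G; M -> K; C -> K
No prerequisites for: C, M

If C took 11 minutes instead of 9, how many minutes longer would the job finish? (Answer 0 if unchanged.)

Critical path before the change: C→H→G = 9+9+8 = 26 giving 26 minutes.
C is on the critical path; changing it to 11 makes that path 28 minutes.
No other chain overtakes it, so the finish is 28 minutes.
Change in finish: 28 − 26 = +2 minutes.

2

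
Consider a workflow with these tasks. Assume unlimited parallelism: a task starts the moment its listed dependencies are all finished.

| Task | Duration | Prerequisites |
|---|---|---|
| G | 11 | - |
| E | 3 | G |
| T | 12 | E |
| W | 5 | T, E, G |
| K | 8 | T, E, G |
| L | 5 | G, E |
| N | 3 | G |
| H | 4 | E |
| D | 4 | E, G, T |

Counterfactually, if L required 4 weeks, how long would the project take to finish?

34

Critical path before the change: G→E→T→K = 11+3+12+8 = 34 giving 34 weeks.
The longest path through L is only 19 weeks, so L has float 15.
The critical path is still G→E→T→K; finish is now 34 weeks.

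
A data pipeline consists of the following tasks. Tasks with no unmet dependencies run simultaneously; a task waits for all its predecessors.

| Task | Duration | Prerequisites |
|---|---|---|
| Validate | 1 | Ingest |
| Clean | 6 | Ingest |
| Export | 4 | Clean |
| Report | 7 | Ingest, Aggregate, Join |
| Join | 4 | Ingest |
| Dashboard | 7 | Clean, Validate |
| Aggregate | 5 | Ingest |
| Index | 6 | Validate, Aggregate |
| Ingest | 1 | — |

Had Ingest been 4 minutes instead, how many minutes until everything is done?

17

The binding path is Ingest→Clean→Dashboard = 1+6+7 = 14; finish at 14 minutes.
Since Ingest is critical, the +3 change carries straight to that chain (now 17 minutes).
That remains the longest chain; total 17 minutes.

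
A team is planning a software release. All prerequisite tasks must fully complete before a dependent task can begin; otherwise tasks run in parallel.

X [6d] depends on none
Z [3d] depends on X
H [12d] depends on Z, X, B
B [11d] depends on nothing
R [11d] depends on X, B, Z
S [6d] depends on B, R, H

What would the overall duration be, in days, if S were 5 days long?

28

Actual critical path: B→H→S = 11+12+6 = 29 ⇒ 29 days.
Since S is critical, the -1 change carries straight to that chain (now 28 days).
No other chain overtakes it, so the finish is 28 days.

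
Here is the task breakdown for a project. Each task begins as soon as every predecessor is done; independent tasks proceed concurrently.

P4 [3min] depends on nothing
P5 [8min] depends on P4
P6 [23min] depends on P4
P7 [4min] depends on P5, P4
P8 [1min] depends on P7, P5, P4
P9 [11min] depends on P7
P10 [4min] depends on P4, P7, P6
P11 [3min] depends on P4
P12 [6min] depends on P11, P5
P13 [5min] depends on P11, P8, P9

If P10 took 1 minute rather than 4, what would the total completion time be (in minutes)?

Actual critical path: P4→P5→P7→P9→P13 = 3+8+4+11+5 = 31 ⇒ 31 minutes.
P10 is off the critical path — its longest chain is 30 minutes, giving 1 of slack.
That remains the longest chain; total 31 minutes.

31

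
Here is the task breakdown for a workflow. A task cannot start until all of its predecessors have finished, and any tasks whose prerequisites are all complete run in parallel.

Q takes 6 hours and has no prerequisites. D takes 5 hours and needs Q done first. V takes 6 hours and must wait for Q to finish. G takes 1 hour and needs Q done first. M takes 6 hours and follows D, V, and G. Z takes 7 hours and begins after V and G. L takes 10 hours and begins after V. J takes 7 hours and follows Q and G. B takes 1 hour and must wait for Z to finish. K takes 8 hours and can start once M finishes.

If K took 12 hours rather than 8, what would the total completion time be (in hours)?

Baseline: Q→V→M→K = 6+6+6+8 = 26 → 26 hours.
K lies on that path, so at 12 hours the path becomes 30 hours.
That remains the longest chain; total 30 hours.

30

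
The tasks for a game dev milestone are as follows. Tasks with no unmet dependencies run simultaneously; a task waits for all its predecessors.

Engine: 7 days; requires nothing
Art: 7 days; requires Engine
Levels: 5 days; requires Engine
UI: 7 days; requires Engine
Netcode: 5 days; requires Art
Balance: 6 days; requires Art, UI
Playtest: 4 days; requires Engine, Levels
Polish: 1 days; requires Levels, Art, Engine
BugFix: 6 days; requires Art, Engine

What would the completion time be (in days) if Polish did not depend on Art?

With the dependency in place, Engine→Art→Balance = 7+7+6 = 20 sets the finish at 20 days.
Without Art→Polish, Polish's earliest start moves from 14 to 12.
The longest chain is now Engine→Art→Balance = 7+7+6 = 20, so the job takes 20 days.

20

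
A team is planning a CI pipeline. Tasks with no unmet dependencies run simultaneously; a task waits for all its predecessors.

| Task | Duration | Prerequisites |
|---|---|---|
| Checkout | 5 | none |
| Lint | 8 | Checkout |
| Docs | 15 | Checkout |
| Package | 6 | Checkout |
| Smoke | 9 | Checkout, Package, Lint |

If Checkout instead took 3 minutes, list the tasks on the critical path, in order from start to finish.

Checkout, Lint, Smoke

Baseline: Checkout→Lint→Smoke = 5+8+9 = 22 → 22 minutes.
Checkout is on the critical path; changing it to 3 makes that path 20 minutes.
That remains the longest chain; total 20 minutes.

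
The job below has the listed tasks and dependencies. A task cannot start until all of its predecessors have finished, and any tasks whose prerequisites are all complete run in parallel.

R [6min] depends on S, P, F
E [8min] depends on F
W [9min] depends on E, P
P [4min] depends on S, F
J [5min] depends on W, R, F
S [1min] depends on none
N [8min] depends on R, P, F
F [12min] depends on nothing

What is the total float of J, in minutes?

F→E→W→J = 12+8+9+5 = 34 sets the makespan at 34 minutes.
The longest chain containing J totals 34 minutes.
Slack of J = 29 − 29 = 0 minutes.

0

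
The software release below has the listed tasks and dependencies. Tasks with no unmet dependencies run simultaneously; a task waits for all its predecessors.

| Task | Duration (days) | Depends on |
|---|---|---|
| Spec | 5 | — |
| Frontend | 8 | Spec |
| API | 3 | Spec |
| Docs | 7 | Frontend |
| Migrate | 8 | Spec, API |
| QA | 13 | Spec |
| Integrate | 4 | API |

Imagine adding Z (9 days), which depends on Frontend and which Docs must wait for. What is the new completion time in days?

29

Originally the schedule takes 20 days.
With Z inserted, Docs now waits for max(Frontend, Z).
New critical path: Spec→Frontend→Z→Docs = 5+8+9+7 = 29 ⇒ 29 days.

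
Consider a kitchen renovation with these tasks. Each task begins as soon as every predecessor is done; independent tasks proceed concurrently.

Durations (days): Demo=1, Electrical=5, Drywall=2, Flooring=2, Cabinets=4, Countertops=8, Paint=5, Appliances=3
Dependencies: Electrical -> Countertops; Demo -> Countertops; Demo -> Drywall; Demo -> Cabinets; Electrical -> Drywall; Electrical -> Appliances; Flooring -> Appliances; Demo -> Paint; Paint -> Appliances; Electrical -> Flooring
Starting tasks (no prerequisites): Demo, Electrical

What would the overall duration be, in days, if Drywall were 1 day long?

13

Actual critical path: Electrical→Countertops = 5+8 = 13 ⇒ 13 days.
The longest path through Drywall is only 7 days, so Drywall has float 6.
No other chain overtakes it, so the finish is 13 days.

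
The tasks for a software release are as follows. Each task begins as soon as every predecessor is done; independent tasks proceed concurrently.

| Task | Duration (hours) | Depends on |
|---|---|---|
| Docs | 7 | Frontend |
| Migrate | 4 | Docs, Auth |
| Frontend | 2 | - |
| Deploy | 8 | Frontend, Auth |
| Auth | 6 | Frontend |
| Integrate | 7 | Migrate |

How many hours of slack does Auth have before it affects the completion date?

1

Frontend→Docs→Migrate→Integrate = 2+7+4+7 = 20 sets the makespan at 20 hours.
The longest chain containing Auth totals 19 hours.
So Auth can slip 9 − 8 = 1 hour.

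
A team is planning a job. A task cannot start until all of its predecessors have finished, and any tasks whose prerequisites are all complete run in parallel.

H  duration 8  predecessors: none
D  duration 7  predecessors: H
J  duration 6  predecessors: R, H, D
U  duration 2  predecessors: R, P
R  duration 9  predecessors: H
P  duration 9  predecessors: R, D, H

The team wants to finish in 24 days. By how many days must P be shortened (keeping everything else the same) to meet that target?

Current finish: 28 days; target: 24.
P is on every critical path, so each day cut from P cuts the finish by one (this holds down to a finish of 23).
Need 28 − 24 = 4 days off P → P becomes 5 days, finish becomes 24.

4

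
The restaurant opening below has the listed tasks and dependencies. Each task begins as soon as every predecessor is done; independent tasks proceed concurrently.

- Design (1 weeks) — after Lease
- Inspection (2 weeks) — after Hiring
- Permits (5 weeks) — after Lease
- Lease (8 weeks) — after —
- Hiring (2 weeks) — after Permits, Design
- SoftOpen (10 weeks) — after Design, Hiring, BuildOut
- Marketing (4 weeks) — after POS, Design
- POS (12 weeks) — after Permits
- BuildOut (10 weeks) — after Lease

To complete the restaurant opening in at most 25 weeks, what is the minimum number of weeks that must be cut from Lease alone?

4

Current finish: 29 weeks; target: 25.
Lease is on every critical path, so each week cut from Lease cuts the finish by one (this holds down to a finish of 22).
Need 29 − 25 = 4 weeks off Lease → Lease becomes 4 weeks, finish becomes 25.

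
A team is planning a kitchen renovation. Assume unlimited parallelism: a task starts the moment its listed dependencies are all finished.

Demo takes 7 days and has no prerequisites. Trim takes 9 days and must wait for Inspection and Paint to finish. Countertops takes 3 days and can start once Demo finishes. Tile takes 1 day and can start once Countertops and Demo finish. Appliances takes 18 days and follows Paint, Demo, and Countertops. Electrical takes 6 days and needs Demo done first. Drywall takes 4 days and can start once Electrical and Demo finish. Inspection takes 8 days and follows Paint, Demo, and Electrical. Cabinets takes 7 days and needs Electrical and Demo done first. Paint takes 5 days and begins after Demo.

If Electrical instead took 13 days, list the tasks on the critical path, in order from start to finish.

Demo, Electrical, Inspection, Trim

Baseline: Demo→Electrical→Inspection→Trim = 7+6+8+9 = 30 → 30 days.
Electrical is on the critical path; changing it to 13 makes that path 37 days.
The critical path is still Demo→Electrical→Inspection→Trim; finish is now 37 days.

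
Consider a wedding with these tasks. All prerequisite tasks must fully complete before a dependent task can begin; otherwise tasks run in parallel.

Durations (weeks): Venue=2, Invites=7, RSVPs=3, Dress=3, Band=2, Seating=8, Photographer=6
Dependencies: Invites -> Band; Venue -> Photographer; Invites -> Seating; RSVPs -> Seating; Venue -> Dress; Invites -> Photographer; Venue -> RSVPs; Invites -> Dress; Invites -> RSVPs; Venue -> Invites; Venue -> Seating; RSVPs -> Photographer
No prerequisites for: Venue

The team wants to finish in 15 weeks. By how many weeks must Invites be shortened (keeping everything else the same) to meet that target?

5

Current finish: 20 weeks; target: 15.
Invites is on every critical path, so each week cut from Invites cuts the finish by one (this holds down to a finish of 14).
Need 20 − 15 = 5 weeks off Invites → Invites becomes 2 weeks, finish becomes 15.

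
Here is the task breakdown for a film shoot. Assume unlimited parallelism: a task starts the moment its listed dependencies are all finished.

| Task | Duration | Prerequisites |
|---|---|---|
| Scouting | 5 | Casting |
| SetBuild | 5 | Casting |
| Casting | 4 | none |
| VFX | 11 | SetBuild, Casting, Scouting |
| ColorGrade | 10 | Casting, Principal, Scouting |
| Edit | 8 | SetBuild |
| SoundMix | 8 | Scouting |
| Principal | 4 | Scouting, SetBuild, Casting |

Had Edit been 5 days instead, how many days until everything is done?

23

Baseline: Casting→Scouting→Principal→ColorGrade = 4+5+4+10 = 23 → 23 days.
Edit is off the critical path — its longest chain is 17 days, giving 6 of slack.
The critical path is still Casting→Scouting→Principal→ColorGrade; finish is now 23 days.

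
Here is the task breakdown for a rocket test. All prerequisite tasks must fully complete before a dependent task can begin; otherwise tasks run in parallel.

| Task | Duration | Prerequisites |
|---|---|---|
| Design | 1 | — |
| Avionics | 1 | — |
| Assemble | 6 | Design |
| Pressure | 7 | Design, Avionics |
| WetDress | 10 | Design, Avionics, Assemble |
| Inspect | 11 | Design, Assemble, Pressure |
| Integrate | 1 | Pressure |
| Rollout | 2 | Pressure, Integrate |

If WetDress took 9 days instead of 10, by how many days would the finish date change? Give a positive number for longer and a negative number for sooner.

0

As given, the longest chain is Design→Pressure→Inspect = 1+7+11 = 19, so the finish is 19 days.
The longest path through WetDress is only 17 days, so WetDress has float 2.
The critical path is still Design→Pressure→Inspect; finish is now 19 days.
Change in finish: 19 − 19 = +0 days.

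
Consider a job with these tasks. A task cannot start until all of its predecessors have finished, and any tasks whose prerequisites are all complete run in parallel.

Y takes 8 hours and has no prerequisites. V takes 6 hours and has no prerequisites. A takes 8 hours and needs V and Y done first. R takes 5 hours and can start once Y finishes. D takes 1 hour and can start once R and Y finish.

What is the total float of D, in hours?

2

Critical path: Y→A = 8+8 = 16, so the finish is 16 hours.
D finishes as early as 14 and must finish by 16.
Slack of D = 15 − 13 = 2 hours.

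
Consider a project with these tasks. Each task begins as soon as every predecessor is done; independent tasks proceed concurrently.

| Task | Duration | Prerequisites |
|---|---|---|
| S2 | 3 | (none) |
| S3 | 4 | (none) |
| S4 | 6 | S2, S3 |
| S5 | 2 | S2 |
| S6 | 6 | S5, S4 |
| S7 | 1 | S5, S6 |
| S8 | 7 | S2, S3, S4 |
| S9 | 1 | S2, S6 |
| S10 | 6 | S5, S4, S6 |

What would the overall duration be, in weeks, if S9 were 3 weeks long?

Critical path before the change: S3→S4→S6→S10 = 4+6+6+6 = 22 giving 22 weeks.
The longest path through S9 is only 17 weeks, so S9 has float 5.
No other chain overtakes it, so the finish is 22 weeks.

22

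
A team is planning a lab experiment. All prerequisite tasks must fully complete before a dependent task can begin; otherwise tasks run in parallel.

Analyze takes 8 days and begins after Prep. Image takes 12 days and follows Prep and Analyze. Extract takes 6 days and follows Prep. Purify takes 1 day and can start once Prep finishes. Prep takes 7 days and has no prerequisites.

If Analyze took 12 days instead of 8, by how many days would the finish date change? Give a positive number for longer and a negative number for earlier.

Critical path before the change: Prep→Analyze→Image = 7+8+12 = 27 giving 27 days.
Analyze is on the critical path; changing it to 12 makes that path 31 days.
No other chain overtakes it, so the finish is 31 days.
Change in finish: 31 − 27 = +4 days.

4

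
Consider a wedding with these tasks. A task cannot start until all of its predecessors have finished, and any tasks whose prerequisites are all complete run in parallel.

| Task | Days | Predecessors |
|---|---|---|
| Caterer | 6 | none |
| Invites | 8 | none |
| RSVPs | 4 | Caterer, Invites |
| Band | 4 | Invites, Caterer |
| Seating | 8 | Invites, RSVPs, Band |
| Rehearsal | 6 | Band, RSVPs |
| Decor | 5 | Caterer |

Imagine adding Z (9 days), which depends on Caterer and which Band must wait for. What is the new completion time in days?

Originally the project takes 20 days.
With Z inserted, Band now waits for max(Invites, Caterer, Z).
New critical path: Caterer→Z→Band→Seating = 6+9+4+8 = 27 ⇒ 27 days.

27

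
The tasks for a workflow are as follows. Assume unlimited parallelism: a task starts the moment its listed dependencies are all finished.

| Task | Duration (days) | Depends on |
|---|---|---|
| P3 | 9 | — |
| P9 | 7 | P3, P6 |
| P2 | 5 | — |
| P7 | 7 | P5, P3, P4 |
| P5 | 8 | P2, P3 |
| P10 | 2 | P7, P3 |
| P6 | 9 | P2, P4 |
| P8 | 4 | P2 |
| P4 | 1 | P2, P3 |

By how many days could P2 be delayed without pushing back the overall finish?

4

Critical path: P3→P4→P6→P9 = 9+1+9+7 = 26, so the finish is 26 days.
The longest chain containing P2 totals 22 days.
Float = 26 − 22 = 4.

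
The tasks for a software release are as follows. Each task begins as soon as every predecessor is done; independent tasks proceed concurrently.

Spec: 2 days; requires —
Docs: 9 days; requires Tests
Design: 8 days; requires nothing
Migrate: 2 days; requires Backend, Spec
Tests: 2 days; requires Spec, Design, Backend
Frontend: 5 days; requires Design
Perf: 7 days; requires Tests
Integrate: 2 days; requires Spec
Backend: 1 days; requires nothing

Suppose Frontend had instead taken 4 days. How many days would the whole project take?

19

Actual critical path: Design→Tests→Docs = 8+2+9 = 19 ⇒ 19 days.
The longest path through Frontend is only 13 days, so Frontend has float 6.
The critical path is still Design→Tests→Docs; finish is now 19 days.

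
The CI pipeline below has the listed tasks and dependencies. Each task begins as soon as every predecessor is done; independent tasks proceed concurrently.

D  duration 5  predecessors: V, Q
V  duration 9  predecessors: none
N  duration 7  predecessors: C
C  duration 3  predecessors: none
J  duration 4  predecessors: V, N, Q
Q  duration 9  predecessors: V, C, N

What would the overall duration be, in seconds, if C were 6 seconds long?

27

Baseline: C→N→Q→D = 3+7+9+5 = 24 → 24 seconds.
C lies on that path, so at 6 seconds the path becomes 27 seconds.
No other chain overtakes it, so the finish is 27 seconds.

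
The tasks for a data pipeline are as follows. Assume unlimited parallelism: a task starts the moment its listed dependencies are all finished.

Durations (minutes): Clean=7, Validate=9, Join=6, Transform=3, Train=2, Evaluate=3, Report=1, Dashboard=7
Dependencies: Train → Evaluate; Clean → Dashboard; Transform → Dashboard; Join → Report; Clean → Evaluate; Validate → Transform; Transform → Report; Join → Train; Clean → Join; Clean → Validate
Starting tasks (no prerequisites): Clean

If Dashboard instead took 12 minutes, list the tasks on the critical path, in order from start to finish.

The binding path is Clean→Validate→Transform→Dashboard = 7+9+3+7 = 26; finish at 26 minutes.
Dashboard is on the critical path; changing it to 12 makes that path 31 minutes.
The critical path is still Clean→Validate→Transform→Dashboard; finish is now 31 minutes.

Clean, Validate, Transform, Dashboard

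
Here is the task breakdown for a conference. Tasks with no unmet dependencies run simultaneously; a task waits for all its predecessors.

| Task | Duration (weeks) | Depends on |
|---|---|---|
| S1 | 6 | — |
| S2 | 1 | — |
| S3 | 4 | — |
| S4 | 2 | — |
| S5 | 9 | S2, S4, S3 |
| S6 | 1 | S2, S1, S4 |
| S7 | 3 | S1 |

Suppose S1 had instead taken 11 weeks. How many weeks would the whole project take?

14

The binding path is S3→S5 = 4+9 = 13; finish at 13 weeks.
S1 is off the critical path — its longest chain is 9 weeks, giving 4 of slack.
New critical path: S1→S7 = 11+3 = 14 ⇒ 14 weeks.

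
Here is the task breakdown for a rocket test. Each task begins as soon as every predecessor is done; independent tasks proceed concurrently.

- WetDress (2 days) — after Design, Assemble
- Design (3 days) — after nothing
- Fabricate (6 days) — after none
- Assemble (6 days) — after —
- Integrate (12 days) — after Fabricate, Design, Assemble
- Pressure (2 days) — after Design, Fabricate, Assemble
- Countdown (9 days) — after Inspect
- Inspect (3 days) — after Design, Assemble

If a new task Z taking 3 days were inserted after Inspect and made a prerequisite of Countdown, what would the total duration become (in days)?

21

Originally the plan takes 18 days.
With Z inserted, Countdown now waits for max(Inspect, Z).
New critical path: Assemble→Inspect→Z→Countdown = 6+3+3+9 = 21 ⇒ 21 days.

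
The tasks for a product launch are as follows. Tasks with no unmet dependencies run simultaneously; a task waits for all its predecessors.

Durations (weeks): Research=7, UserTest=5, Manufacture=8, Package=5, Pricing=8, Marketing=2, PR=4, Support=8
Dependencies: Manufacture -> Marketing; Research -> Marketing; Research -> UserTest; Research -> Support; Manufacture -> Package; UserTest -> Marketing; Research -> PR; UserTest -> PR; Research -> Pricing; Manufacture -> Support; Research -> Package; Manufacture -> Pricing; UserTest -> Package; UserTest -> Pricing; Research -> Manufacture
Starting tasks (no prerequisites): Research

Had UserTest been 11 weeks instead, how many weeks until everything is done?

26

The binding path is Research→Manufacture→Pricing = 7+8+8 = 23; finish at 23 weeks.
The longest path through UserTest is only 20 weeks, so UserTest has float 3.
New critical path: Research→UserTest→Pricing = 7+11+8 = 26 ⇒ 26 weeks.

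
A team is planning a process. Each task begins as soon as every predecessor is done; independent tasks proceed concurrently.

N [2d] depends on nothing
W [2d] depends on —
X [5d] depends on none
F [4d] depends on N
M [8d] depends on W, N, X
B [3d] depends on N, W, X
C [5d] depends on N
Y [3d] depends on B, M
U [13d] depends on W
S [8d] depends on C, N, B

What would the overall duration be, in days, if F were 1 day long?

16

Actual critical path: X→M→Y = 5+8+3 = 16 ⇒ 16 days.
The longest path through F is only 6 days, so F has float 10.
No other chain overtakes it, so the finish is 16 days.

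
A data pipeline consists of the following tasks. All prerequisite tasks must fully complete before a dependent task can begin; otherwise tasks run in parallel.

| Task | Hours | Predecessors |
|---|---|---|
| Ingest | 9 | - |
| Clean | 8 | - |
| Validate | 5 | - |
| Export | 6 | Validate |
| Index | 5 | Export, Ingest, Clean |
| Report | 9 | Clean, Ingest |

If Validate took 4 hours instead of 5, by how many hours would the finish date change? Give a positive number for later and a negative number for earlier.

The binding path is Ingest→Report = 9+9 = 18; finish at 18 hours.
Validate is off the critical path — its longest chain is 16 hours, giving 2 of slack.
The critical path is still Ingest→Report; finish is now 18 hours.
Change in finish: 18 − 18 = +0 hours.

0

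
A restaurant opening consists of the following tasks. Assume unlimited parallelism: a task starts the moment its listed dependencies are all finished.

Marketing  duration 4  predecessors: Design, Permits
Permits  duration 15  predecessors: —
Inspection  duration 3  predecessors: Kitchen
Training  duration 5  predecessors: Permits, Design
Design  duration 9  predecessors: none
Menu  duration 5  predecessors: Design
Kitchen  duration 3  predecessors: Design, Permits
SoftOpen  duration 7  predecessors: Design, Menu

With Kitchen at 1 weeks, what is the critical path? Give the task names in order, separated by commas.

Design, Menu, SoftOpen

Baseline: Permits→Kitchen→Inspection = 15+3+3 = 21 → 21 weeks.
Since Kitchen is critical, the -2 change carries straight to that chain (now 19 weeks).
New critical path: Design→Menu→SoftOpen = 9+5+7 = 21 ⇒ 21 weeks.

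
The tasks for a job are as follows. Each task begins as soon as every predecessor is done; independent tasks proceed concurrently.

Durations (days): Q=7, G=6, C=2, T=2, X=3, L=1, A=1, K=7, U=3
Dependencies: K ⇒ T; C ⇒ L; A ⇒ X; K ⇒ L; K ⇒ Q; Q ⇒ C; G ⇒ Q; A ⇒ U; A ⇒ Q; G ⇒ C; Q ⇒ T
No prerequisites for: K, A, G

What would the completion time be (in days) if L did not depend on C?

16

With the dependency in place, K→Q→C→L = 7+7+2+1 = 17 sets the finish at 17 days.
Without C→L, L's earliest start moves from 16 to 7.
After: K→Q→C = 7+7+2 = 16 → 16 days.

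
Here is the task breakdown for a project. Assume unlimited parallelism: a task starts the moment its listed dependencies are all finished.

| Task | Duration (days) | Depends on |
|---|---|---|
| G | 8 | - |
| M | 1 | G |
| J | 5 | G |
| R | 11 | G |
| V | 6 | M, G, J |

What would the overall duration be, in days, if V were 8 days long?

21

As given, the longest chain is G→J→V = 8+5+6 = 19, so the finish is 19 days.
V is on the critical path; changing it to 8 makes that path 21 days.
No other chain overtakes it, so the finish is 21 days.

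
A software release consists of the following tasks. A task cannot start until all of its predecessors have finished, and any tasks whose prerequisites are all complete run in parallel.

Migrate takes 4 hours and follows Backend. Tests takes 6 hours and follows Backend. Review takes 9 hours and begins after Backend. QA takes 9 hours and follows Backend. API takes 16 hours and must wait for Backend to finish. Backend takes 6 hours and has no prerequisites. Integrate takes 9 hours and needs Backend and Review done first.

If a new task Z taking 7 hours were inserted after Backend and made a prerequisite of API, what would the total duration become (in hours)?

Originally the schedule takes 24 hours.
With Z inserted, API now waits for max(Backend, Z).
New critical path: Backend→Z→API = 6+7+16 = 29 ⇒ 29 hours.

29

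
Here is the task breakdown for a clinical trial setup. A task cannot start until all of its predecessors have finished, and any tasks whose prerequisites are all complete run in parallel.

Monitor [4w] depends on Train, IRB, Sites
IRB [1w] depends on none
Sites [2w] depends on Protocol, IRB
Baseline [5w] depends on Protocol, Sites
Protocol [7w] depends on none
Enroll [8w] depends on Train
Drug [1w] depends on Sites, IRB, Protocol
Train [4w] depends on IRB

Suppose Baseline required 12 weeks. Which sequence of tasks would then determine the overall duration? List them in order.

The binding path is Protocol→Sites→Baseline = 7+2+5 = 14; finish at 14 weeks.
Baseline is on the critical path; changing it to 12 makes that path 21 weeks.
The critical path is still Protocol→Sites→Baseline; finish is now 21 weeks.

Protocol, Sites, Baseline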